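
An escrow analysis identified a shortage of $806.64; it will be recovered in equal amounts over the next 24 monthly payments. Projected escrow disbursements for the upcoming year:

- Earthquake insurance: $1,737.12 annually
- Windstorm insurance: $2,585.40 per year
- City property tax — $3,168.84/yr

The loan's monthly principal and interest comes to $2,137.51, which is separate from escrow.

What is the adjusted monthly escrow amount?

Earthquake insurance = $1,737.12 annually
Windstorm insurance = $2,585.40 annually
City property tax = $3,168.84 annually
Total per year = $1,737.12 + $2,585.40 + $3,168.84 = $7,491.36
Monthly = $7,491.36 ÷ 12 = $624.28
Monthly shortage recovery: $806.64 / 24 = $33.61
Adjusted monthly = $624.28 + $33.61 = $657.89

$657.89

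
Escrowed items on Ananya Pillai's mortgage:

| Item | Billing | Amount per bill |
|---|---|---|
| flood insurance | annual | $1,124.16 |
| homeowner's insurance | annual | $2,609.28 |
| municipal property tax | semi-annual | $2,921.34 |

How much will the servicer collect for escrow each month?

$798.01

Flood insurance: $1,124.16 per year
Homeowner's insurance: $2,609.28 per year
Municipal property tax: $2,921.34 × 2 = $5,842.68 per year
Annual escrow total = $1,124.16 + $2,609.28 + $5,842.68 = $9,576.12
Per month = $9,576.12 ÷ 12 = $798.01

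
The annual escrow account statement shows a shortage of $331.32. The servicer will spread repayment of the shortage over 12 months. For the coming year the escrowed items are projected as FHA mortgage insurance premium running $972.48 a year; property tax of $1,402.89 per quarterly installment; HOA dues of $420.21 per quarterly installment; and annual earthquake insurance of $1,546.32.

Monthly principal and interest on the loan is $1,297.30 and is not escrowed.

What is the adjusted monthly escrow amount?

$845.21

FHA mortgage insurance premium = $972.48 per year
Property tax = $1,402.89 × 4 = $5,611.56 per year
HOA dues = $420.21 × 4 = $1,680.84 per year
Earthquake insurance = $1,546.32 per year
Total per year = $9,811.20
Monthly escrow = $9,811.20 / 12 = $817.60
Monthly shortage recovery: $331.32 ÷ 12 = $27.61
Adjusted monthly = $817.60 + $27.61 = $845.21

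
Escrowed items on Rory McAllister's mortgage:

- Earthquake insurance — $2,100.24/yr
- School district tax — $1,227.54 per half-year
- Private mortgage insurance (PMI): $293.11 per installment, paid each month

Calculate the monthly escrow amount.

$672.72

Earthquake insurance = $2,100.24 annually
School district tax = $1,227.54 × 2 = $2,455.08 annually
Private mortgage insurance (PMI) = $293.11 × 12 = $3,517.32 annually
Annual escrow total = $2,100.24 + $2,455.08 + $3,517.32 = $8,072.64
Monthly = $8,072.64 ÷ 12 = $672.72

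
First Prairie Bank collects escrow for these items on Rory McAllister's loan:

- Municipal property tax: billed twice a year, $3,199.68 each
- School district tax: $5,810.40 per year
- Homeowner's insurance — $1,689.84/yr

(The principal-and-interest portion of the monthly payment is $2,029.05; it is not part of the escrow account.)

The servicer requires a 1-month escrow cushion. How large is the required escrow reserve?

$1,158.30

Municipal property tax — $3,199.68 × 2 = $6,399.36/yr
School district tax — $5,810.40/yr
Homeowner's insurance — $1,689.84/yr
Total annual escrow = $13,899.60
Monthly escrow = $13,899.60 ÷ 12 = $1,158.30
Cushion = 1 × $1,158.30 = $1,158.30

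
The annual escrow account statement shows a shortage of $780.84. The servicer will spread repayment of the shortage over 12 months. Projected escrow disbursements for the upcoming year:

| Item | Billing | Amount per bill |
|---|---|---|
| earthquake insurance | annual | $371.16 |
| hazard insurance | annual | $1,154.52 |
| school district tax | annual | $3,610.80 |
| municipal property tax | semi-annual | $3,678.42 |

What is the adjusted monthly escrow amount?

Earthquake insurance — $371.16 annually
Hazard insurance — $1,154.52 annually
School district tax — $3,610.80 annually
Municipal property tax — $3,678.42 × 2 = $7,356.84 annually
Total per year = $371.16 + $1,154.52 + $3,610.80 + $7,356.84 = $12,493.32
Monthly = $12,493.32 / 12 = $1,041.11
Shortage per month = $780.84 ÷ 12 = $65.07
Adjusted monthly = $1,041.11 + $65.07 = $1,106.18

$1,106.18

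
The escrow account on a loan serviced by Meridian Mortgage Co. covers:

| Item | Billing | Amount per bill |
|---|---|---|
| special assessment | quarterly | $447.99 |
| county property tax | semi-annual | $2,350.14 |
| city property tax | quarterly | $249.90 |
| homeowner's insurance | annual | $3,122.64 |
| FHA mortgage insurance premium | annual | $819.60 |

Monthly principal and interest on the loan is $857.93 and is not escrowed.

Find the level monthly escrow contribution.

Special assessment = $447.99 × 4 = $1,791.96
County property tax = $2,350.14 × 2 = $4,700.28
City property tax = $249.90 × 4 = $999.60
Homeowner's insurance = $3,122.64
FHA mortgage insurance premium = $819.60
Combined annual = $1,791.96 + $4,700.28 + $999.60 + $3,122.64 + $819.60 = $11,434.08
Monthly escrow = $11,434.08 / 12 = $952.84

$952.84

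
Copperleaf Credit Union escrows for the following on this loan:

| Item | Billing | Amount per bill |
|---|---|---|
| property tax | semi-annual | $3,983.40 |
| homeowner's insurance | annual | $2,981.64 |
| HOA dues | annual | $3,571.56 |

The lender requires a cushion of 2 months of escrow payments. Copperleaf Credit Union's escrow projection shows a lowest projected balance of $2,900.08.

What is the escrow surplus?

Property tax — $3,983.40 × 2 = $7,966.80/yr
Homeowner's insurance — $2,981.64/yr
HOA dues — $3,571.56/yr
Annual escrow total = $14,520.00
Monthly = $14,520.00 ÷ 12 = $1,210.00
Cushion = 2 × $1,210.00 = $2,420.00
Surplus = $2,900.08 − $2,420.00 = $480.08

$480.08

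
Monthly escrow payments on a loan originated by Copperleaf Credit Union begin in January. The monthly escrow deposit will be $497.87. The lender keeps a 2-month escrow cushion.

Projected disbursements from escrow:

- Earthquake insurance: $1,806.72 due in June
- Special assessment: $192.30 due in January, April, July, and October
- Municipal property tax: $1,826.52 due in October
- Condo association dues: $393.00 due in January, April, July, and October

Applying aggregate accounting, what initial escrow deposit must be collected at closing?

Cushion = 2 × $497.87 = $995.74
Trial balance (start $0, +$497.87 each month, − disbursements):
  Jan: +$497.87 − $585.30 → -$87.43
  Feb: +$497.87 → $410.44
  Mar: +$497.87 → $908.31
  Apr: +$497.87 − $585.30 → $820.88
  May: +$497.87 → $1,318.75
  Jun: +$497.87 − $1,806.72 → $9.90
  Jul: +$497.87 − $585.30 → -$77.53
  Aug: +$497.87 → $420.34
  Sep: +$497.87 → $918.21
  Oct: +$497.87 − $2,411.82 → -$995.74
  Nov: +$497.87 → -$497.87
  Dec: +$497.87 → $0.00
Lowest trial balance = -$995.74 (Oct)
Initial deposit = cushion − low point = $995.74 − (-$995.74) = $1,991.48

$1,991.48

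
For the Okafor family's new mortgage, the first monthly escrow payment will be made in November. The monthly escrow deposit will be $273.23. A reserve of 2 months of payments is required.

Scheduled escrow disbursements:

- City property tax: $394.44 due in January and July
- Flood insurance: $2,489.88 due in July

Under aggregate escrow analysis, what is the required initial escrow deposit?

$1,366.15

Cushion = 2 × $273.23 = $546.46
Trial balance (start $0, +$273.23 each month, − disbursements):
  Nov: +$273.23 → $273.23
  Dec: +$273.23 → $546.46
  Jan: +$273.23 − $394.44 → $425.25
  Feb: +$273.23 → $698.48
  Mar: +$273.23 → $971.71
  Apr: +$273.23 → $1,244.94
  May: +$273.23 → $1,518.17
  Jun: +$273.23 → $1,791.40
  Jul: +$273.23 − $2,884.32 → -$819.69
  Aug: +$273.23 → -$546.46
  Sep: +$273.23 → -$273.23
  Oct: +$273.23 → $0.00
Lowest trial balance = -$819.69 (Jul)
Initial deposit = cushion − low point = $546.46 − (-$819.69) = $1,366.15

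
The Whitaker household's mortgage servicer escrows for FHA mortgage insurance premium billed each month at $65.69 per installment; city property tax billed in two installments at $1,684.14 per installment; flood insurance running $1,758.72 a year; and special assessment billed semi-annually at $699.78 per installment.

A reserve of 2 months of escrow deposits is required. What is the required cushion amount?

FHA mortgage insurance premium — $65.69 × 12 = $788.28
City property tax — $1,684.14 × 2 = $3,368.28
Flood insurance — $1,758.72
Special assessment — $699.78 × 2 = $1,399.56
Annual escrow total = $788.28 + $3,368.28 + $1,758.72 + $1,399.56 = $7,314.84
Base monthly escrow = $7,314.84 ÷ 12 = $609.57
Required cushion = 2 × $609.57 = $1,219.14

$1,219.14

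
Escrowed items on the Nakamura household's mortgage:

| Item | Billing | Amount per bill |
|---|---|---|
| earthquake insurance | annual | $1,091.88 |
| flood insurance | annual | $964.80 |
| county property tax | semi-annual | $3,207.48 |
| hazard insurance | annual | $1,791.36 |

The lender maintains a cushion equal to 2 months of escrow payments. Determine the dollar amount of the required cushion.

Earthquake insurance: $1,091.88
Flood insurance: $964.80
County property tax: $3,207.48 × 2 = $6,414.96
Hazard insurance: $1,791.36
Annual escrow total = $1,091.88 + $964.80 + $6,414.96 + $1,791.36 = $10,263.00
Monthly = $10,263.00 ÷ 12 = $855.25
Required cushion = 2 × $855.25 = $1,710.50

$1,710.50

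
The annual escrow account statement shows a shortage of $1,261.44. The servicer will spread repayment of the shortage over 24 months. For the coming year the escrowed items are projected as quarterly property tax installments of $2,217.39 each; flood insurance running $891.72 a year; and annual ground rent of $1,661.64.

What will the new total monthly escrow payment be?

Property tax — $2,217.39 × 4 = $8,869.56
Flood insurance — $891.72
Ground rent — $1,661.64
Annual escrow total = $8,869.56 + $891.72 + $1,661.64 = $11,422.92
Monthly escrow = $11,422.92 / 12 = $951.91
Shortage spread = $1,261.44 ÷ 24 = $52.56/mo
New monthly escrow = $951.91 + $52.56 = $1,004.47

$1,004.47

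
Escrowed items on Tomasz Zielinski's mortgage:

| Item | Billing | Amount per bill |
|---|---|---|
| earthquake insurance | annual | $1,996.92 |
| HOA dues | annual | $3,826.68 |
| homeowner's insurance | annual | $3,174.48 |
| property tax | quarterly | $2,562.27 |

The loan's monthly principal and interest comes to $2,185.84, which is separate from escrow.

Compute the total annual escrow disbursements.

$19,247.16

Earthquake insurance: $1,996.92
HOA dues: $3,826.68
Homeowner's insurance: $3,174.48
Property tax: $2,562.27 × 4 = $10,249.08
Yearly total = $1,996.92 + $3,826.68 + $3,174.48 + $10,249.08 = $19,247.16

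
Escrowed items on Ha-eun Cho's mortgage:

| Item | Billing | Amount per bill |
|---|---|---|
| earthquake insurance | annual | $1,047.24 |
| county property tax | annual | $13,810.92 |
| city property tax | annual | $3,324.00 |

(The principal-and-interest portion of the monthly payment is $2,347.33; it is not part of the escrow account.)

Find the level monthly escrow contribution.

$1,515.18

Earthquake insurance — $1,047.24
County property tax — $13,810.92
City property tax — $3,324.00
Yearly total = $18,182.16
Monthly = $18,182.16 / 12 = $1,515.18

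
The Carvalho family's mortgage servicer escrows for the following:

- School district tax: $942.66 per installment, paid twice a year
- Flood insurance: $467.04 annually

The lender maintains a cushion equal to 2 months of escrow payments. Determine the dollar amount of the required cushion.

School district tax = $942.66 × 2 = $1,885.32/yr
Flood insurance = $467.04/yr
Yearly total = $1,885.32 + $467.04 = $2,352.36
Per month = $2,352.36 ÷ 12 = $196.03
Required cushion = 2 × $196.03 = $392.06

$392.06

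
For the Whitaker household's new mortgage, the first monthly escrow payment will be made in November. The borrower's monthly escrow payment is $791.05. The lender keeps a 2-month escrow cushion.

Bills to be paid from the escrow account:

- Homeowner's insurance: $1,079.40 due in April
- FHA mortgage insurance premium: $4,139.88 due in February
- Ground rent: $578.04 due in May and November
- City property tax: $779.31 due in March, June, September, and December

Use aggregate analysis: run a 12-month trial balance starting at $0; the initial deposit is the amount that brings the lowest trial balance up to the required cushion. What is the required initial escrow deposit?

$4,191.74

Cushion = 2 × $791.05 = $1,582.10
Trial balance (start $0, +$791.05 each month, − disbursements):
  Nov: +$791.05 − $578.04 → $213.01
  Dec: +$791.05 − $779.31 → $224.75
  Jan: +$791.05 → $1,015.80
  Feb: +$791.05 − $4,139.88 → -$2,333.03
  Mar: +$791.05 − $779.31 → -$2,321.29
  Apr: +$791.05 − $1,079.40 → -$2,609.64
  May: +$791.05 − $578.04 → -$2,396.63
  Jun: +$791.05 − $779.31 → -$2,384.89
  Jul: +$791.05 → -$1,593.84
  Aug: +$791.05 → -$802.79
  Sep: +$791.05 − $779.31 → -$791.05
  Oct: +$791.05 → $0.00
Lowest trial balance = -$2,609.64 (Apr)
Initial deposit = cushion − low point = $1,582.10 − (-$2,609.64) = $4,191.74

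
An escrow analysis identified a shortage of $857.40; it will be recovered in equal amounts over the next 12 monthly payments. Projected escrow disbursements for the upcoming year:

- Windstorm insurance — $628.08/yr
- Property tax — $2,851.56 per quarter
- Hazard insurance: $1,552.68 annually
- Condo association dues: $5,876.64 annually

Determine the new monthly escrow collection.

$1,693.42

Windstorm insurance = $628.08/yr
Property tax = $2,851.56 × 4 = $11,406.24/yr
Hazard insurance = $1,552.68/yr
Condo association dues = $5,876.64/yr
Total annual escrow = $19,463.64
Monthly = $19,463.64 / 12 = $1,621.97
Shortage per month = $857.40 / 12 = $71.45
Adjusted monthly = $1,621.97 + $71.45 = $1,693.42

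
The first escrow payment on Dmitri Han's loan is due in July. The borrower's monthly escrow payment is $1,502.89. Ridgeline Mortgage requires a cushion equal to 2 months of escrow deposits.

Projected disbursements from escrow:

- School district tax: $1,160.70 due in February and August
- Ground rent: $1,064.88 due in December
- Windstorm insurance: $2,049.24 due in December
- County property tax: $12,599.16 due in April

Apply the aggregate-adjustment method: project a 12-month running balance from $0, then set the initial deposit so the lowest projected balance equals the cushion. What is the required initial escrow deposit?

$6,011.56

Cushion = 2 × $1,502.89 = $3,005.78
Trial balance (start $0, +$1,502.89 each month, − disbursements):
  Jul: +$1,502.89 → $1,502.89
  Aug: +$1,502.89 − $1,160.70 → $1,845.08
  Sep: +$1,502.89 → $3,347.97
  Oct: +$1,502.89 → $4,850.86
  Nov: +$1,502.89 → $6,353.75
  Dec: +$1,502.89 − $3,114.12 → $4,742.52
  Jan: +$1,502.89 → $6,245.41
  Feb: +$1,502.89 − $1,160.70 → $6,587.60
  Mar: +$1,502.89 → $8,090.49
  Apr: +$1,502.89 − $12,599.16 → -$3,005.78
  May: +$1,502.89 → -$1,502.89
  Jun: +$1,502.89 → $0.00
Lowest trial balance = -$3,005.78 (Apr)
Initial deposit = cushion − low point = $3,005.78 − (-$3,005.78) = $6,011.56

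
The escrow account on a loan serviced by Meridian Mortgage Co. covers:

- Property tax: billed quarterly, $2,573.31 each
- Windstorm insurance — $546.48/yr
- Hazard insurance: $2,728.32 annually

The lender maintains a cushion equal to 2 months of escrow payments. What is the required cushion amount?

$2,261.34

Property tax — $2,573.31 × 4 = $10,293.24 annually
Windstorm insurance — $546.48 annually
Hazard insurance — $2,728.32 annually
Total per year = $10,293.24 + $546.48 + $2,728.32 = $13,568.04
Per month = $13,568.04 / 12 = $1,130.67
Reserve = 2 × $1,130.67 = $2,261.34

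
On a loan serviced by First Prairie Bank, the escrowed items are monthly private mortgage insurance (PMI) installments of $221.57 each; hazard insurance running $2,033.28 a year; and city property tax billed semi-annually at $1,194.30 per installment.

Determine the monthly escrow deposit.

Private mortgage insurance (PMI) — $221.57 × 12 = $2,658.84 annually
Hazard insurance — $2,033.28 annually
City property tax — $1,194.30 × 2 = $2,388.60 annually
Yearly total = $2,658.84 + $2,033.28 + $2,388.60 = $7,080.72
Per month = $7,080.72 / 12 = $590.06

$590.06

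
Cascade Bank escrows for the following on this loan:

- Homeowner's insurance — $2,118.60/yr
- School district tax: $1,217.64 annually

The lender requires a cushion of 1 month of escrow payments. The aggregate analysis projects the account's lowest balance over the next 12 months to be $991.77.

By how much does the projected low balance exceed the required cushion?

$713.75

Homeowner's insurance: $2,118.60
School district tax: $1,217.64
Total annual escrow = $3,336.24
Per month = $3,336.24 / 12 = $278.02
Required cushion = 1 × $278.02 = $278.02
Surplus = $991.77 − $278.02 = $713.75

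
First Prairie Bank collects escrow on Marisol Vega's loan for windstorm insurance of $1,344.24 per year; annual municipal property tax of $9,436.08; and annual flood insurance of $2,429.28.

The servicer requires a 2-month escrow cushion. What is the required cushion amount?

Windstorm insurance — $1,344.24 per year
Municipal property tax — $9,436.08 per year
Flood insurance — $2,429.28 per year
Total per year = $13,209.60
Per month = $13,209.60 ÷ 12 = $1,100.80
Cushion = 2 × $1,100.80 = $2,201.60

$2,201.60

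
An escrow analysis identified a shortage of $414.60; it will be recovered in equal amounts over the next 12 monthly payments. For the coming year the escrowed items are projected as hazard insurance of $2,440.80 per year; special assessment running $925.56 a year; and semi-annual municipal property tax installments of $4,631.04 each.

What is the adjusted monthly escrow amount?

Hazard insurance: $2,440.80/yr
Special assessment: $925.56/yr
Municipal property tax: $4,631.04 × 2 = $9,262.08/yr
Annual escrow total = $12,628.44
Monthly escrow = $12,628.44 ÷ 12 = $1,052.37
Shortage spread = $414.60 ÷ 12 = $34.55/mo
Adjusted monthly = $1,052.37 + $34.55 = $1,086.92

$1,086.92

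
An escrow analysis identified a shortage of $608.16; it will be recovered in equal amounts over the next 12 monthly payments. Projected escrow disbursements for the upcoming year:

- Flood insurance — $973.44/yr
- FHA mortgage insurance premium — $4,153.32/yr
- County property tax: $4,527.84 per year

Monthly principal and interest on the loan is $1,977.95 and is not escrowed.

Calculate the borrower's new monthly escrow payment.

Flood insurance: $973.44 annually
FHA mortgage insurance premium: $4,153.32 annually
County property tax: $4,527.84 annually
Total per year = $973.44 + $4,153.32 + $4,527.84 = $9,654.60
Monthly = $9,654.60 / 12 = $804.55
Monthly shortage recovery: $608.16 ÷ 12 = $50.68
New monthly escrow = $804.55 + $50.68 = $855.23

$855.23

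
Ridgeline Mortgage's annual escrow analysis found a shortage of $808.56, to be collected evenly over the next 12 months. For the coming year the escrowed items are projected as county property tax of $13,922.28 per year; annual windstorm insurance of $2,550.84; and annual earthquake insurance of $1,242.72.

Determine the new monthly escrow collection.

$1,543.70

County property tax — $13,922.28 annually
Windstorm insurance — $2,550.84 annually
Earthquake insurance — $1,242.72 annually
Total annual escrow = $13,922.28 + $2,550.84 + $1,242.72 = $17,715.84
Base monthly escrow = $17,715.84 / 12 = $1,476.32
Shortage spread = $808.56 / 12 = $67.38/mo
Adjusted monthly = $1,476.32 + $67.38 = $1,543.70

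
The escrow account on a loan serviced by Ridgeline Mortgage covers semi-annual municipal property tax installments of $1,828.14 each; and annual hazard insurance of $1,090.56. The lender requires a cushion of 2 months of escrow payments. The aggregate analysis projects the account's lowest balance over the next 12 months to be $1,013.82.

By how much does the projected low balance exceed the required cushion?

Municipal property tax — $1,828.14 × 2 = $3,656.28
Hazard insurance — $1,090.56
Total per year = $3,656.28 + $1,090.56 = $4,746.84
Base monthly escrow = $4,746.84 ÷ 12 = $395.57
Required cushion = 2 × $395.57 = $791.14
Surplus = $1,013.82 − $791.14 = $222.68

$222.68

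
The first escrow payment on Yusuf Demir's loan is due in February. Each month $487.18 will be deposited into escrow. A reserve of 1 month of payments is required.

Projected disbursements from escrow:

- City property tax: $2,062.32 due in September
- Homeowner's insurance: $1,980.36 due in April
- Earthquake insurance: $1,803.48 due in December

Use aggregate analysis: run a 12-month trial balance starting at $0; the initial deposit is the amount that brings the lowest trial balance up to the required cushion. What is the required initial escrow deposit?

$1,006.00

Cushion = 1 × $487.18 = $487.18
Trial balance (start $0, +$487.18 each month, − disbursements):
  Feb: +$487.18 → $487.18
  Mar: +$487.18 → $974.36
  Apr: +$487.18 − $1,980.36 → -$518.82
  May: +$487.18 → -$31.64
  Jun: +$487.18 → $455.54
  Jul: +$487.18 → $942.72
  Aug: +$487.18 → $1,429.90
  Sep: +$487.18 − $2,062.32 → -$145.24
  Oct: +$487.18 → $341.94
  Nov: +$487.18 → $829.12
  Dec: +$487.18 − $1,803.48 → -$487.18
  Jan: +$487.18 → $0.00
Lowest trial balance = -$518.82 (Apr)
Initial deposit = cushion − low point = $487.18 − (-$518.82) = $1,006.00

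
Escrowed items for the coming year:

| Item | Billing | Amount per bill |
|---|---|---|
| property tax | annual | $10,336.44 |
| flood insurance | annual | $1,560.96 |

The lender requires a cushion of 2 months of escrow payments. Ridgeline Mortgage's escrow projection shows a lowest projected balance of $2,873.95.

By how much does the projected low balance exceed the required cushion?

Property tax — $10,336.44
Flood insurance — $1,560.96
Yearly total = $10,336.44 + $1,560.96 = $11,897.40
Per month = $11,897.40 ÷ 12 = $991.45
Cushion = 2 × $991.45 = $1,982.90
Surplus = $2,873.95 − $1,982.90 = $891.05

$891.05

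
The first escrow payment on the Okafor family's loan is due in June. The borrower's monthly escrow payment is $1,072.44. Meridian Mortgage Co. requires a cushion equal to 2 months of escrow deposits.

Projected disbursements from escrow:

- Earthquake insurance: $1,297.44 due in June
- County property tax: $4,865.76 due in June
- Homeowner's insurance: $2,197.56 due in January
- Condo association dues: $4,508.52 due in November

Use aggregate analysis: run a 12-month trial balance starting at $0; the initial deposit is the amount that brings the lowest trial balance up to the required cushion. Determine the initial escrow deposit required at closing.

Cushion = 2 × $1,072.44 = $2,144.88
Trial balance (start $0, +$1,072.44 each month, − disbursements):
  Jun: +$1,072.44 − $6,163.20 → -$5,090.76
  Jul: +$1,072.44 → -$4,018.32
  Aug: +$1,072.44 → -$2,945.88
  Sep: +$1,072.44 → -$1,873.44
  Oct: +$1,072.44 → -$801.00
  Nov: +$1,072.44 − $4,508.52 → -$4,237.08
  Dec: +$1,072.44 → -$3,164.64
  Jan: +$1,072.44 − $2,197.56 → -$4,289.76
  Feb: +$1,072.44 → -$3,217.32
  Mar: +$1,072.44 → -$2,144.88
  Apr: +$1,072.44 → -$1,072.44
  May: +$1,072.44 → $0.00
Lowest trial balance = -$5,090.76 (Jun)
Initial deposit = cushion − low point = $2,144.88 − (-$5,090.76) = $7,235.64

$7,235.64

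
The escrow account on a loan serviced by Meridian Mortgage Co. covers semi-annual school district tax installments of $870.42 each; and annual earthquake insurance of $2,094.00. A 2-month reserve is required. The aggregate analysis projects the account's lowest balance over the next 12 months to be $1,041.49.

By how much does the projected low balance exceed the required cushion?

$402.35

School district tax: $870.42 × 2 = $1,740.84/yr
Earthquake insurance: $2,094.00/yr
Total annual escrow = $3,834.84
Monthly escrow = $3,834.84 / 12 = $319.57
Required reserve = 2 × $319.57 = $639.14
Surplus = $1,041.49 − $639.14 = $402.35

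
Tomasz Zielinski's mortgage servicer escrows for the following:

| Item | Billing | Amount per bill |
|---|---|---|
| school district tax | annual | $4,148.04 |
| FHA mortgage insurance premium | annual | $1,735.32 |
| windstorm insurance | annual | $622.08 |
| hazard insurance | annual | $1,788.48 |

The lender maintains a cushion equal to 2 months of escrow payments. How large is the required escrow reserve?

$1,382.32

School district tax — $4,148.04/yr
FHA mortgage insurance premium — $1,735.32/yr
Windstorm insurance — $622.08/yr
Hazard insurance — $1,788.48/yr
Total per year = $4,148.04 + $1,735.32 + $622.08 + $1,788.48 = $8,293.92
Base monthly escrow = $8,293.92 ÷ 12 = $691.16
Cushion = 2 × $691.16 = $1,382.32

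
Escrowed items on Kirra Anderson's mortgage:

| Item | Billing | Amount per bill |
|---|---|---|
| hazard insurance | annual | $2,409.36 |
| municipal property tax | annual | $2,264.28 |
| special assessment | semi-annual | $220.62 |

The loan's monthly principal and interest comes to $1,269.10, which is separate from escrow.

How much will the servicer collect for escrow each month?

$426.24

Hazard insurance: $2,409.36
Municipal property tax: $2,264.28
Special assessment: $220.62 × 2 = $441.24
Yearly total = $5,114.88
Monthly escrow = $5,114.88 ÷ 12 = $426.24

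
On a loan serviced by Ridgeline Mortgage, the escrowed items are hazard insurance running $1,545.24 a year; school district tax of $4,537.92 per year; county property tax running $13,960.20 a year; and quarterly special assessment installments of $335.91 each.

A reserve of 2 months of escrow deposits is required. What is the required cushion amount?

Hazard insurance — $1,545.24/yr
School district tax — $4,537.92/yr
County property tax — $13,960.20/yr
Special assessment — $335.91 × 4 = $1,343.64/yr
Yearly total = $21,387.00
Per month = $21,387.00 ÷ 12 = $1,782.25
Cushion = 2 × $1,782.25 = $3,564.50

$3,564.50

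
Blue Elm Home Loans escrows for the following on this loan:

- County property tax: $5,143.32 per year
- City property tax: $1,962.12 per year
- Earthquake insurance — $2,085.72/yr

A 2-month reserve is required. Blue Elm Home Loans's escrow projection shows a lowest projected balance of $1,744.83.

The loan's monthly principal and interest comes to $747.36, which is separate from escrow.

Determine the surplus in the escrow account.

County property tax = $5,143.32 annually
City property tax = $1,962.12 annually
Earthquake insurance = $2,085.72 annually
Yearly total = $9,191.16
Monthly escrow = $9,191.16 ÷ 12 = $765.93
Required reserve = 2 × $765.93 = $1,531.86
Surplus = $1,744.83 − $1,531.86 = $212.97

$212.97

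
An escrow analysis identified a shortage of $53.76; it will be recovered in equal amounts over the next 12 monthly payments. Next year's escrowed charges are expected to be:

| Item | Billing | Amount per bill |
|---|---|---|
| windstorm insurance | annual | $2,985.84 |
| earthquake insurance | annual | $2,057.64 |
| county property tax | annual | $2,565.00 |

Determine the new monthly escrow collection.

Windstorm insurance = $2,985.84/yr
Earthquake insurance = $2,057.64/yr
County property tax = $2,565.00/yr
Annual escrow total = $2,985.84 + $2,057.64 + $2,565.00 = $7,608.48
Monthly = $7,608.48 / 12 = $634.04
Shortage spread = $53.76 ÷ 12 = $4.48/mo
Adjusted monthly = $634.04 + $4.48 = $638.52

$638.52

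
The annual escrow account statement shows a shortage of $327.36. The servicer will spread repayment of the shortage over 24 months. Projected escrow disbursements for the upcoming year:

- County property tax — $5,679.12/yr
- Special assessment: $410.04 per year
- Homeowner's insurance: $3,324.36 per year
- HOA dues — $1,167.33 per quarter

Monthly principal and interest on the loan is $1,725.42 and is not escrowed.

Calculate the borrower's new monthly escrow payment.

County property tax = $5,679.12/yr
Special assessment = $410.04/yr
Homeowner's insurance = $3,324.36/yr
HOA dues = $1,167.33 × 4 = $4,669.32/yr
Annual escrow total = $5,679.12 + $410.04 + $3,324.36 + $4,669.32 = $14,082.84
Per month = $14,082.84 ÷ 12 = $1,173.57
Shortage spread = $327.36 ÷ 24 = $13.64/mo
New monthly escrow = $1,173.57 + $13.64 = $1,187.21

$1,187.21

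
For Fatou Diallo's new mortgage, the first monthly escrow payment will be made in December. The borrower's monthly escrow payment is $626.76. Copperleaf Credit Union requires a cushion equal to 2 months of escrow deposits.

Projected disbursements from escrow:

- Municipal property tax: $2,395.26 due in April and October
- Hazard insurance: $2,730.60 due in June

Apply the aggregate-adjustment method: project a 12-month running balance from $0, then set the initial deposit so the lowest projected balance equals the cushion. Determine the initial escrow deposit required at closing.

Cushion = 2 × $626.76 = $1,253.52
Trial balance (start $0, +$626.76 each month, − disbursements):
  Dec: +$626.76 → $626.76
  Jan: +$626.76 → $1,253.52
  Feb: +$626.76 → $1,880.28
  Mar: +$626.76 → $2,507.04
  Apr: +$626.76 − $2,395.26 → $738.54
  May: +$626.76 → $1,365.30
  Jun: +$626.76 − $2,730.60 → -$738.54
  Jul: +$626.76 → -$111.78
  Aug: +$626.76 → $514.98
  Sep: +$626.76 → $1,141.74
  Oct: +$626.76 − $2,395.26 → -$626.76
  Nov: +$626.76 → $0.00
Lowest trial balance = -$738.54 (Jun)
Initial deposit = cushion − low point = $1,253.52 − (-$738.54) = $1,992.06

$1,992.06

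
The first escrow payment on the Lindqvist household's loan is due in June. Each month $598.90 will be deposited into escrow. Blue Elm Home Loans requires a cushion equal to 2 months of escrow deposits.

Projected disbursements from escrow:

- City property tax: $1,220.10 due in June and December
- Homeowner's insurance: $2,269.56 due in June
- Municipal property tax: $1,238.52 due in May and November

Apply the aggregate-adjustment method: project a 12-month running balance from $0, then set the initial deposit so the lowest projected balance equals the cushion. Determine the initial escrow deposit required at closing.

Cushion = 2 × $598.90 = $1,197.80
Trial balance (start $0, +$598.90 each month, − disbursements):
  Jun: +$598.90 − $3,489.66 → -$2,890.76
  Jul: +$598.90 → -$2,291.86
  Aug: +$598.90 → -$1,692.96
  Sep: +$598.90 → -$1,094.06
  Oct: +$598.90 → -$495.16
  Nov: +$598.90 − $1,238.52 → -$1,134.78
  Dec: +$598.90 − $1,220.10 → -$1,755.98
  Jan: +$598.90 → -$1,157.08
  Feb: +$598.90 → -$558.18
  Mar: +$598.90 → $40.72
  Apr: +$598.90 → $639.62
  May: +$598.90 − $1,238.52 → $0.00
Lowest trial balance = -$2,890.76 (Jun)
Initial deposit = cushion − low point = $1,197.80 − (-$2,890.76) = $4,088.56

$4,088.56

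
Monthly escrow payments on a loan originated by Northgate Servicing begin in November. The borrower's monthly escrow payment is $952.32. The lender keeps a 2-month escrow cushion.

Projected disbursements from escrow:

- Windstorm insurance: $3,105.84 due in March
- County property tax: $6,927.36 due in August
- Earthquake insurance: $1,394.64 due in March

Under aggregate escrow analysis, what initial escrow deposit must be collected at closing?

Cushion = 2 × $952.32 = $1,904.64
Trial balance (start $0, +$952.32 each month, − disbursements):
  Nov: +$952.32 → $952.32
  Dec: +$952.32 → $1,904.64
  Jan: +$952.32 → $2,856.96
  Feb: +$952.32 → $3,809.28
  Mar: +$952.32 − $4,500.48 → $261.12
  Apr: +$952.32 → $1,213.44
  May: +$952.32 → $2,165.76
  Jun: +$952.32 → $3,118.08
  Jul: +$952.32 → $4,070.40
  Aug: +$952.32 − $6,927.36 → -$1,904.64
  Sep: +$952.32 → -$952.32
  Oct: +$952.32 → $0.00
Lowest trial balance = -$1,904.64 (Aug)
Initial deposit = cushion − low point = $1,904.64 − (-$1,904.64) = $3,809.28

$3,809.28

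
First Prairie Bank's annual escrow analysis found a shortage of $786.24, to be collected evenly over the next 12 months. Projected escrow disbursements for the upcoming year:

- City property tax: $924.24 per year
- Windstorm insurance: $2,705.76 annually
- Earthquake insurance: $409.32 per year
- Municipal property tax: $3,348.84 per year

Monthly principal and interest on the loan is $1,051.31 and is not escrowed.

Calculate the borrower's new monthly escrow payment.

City property tax: $924.24 annually
Windstorm insurance: $2,705.76 annually
Earthquake insurance: $409.32 annually
Municipal property tax: $3,348.84 annually
Total annual escrow = $924.24 + $2,705.76 + $409.32 + $3,348.84 = $7,388.16
Monthly = $7,388.16 ÷ 12 = $615.68
Shortage spread = $786.24 ÷ 12 = $65.52/mo
Adjusted monthly = $615.68 + $65.52 = $681.20

$681.20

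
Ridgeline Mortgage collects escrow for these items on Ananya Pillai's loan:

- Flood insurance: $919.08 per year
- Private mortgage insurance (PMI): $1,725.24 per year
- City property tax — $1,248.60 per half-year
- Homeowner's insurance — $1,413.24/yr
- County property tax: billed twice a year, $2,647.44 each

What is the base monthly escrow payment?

$987.47

Flood insurance = $919.08 per year
Private mortgage insurance (PMI) = $1,725.24 per year
City property tax = $1,248.60 × 2 = $2,497.20 per year
Homeowner's insurance = $1,413.24 per year
County property tax = $2,647.44 × 2 = $5,294.88 per year
Total annual escrow = $919.08 + $1,725.24 + $2,497.20 + $1,413.24 + $5,294.88 = $11,849.64
Monthly escrow = $11,849.64 / 12 = $987.47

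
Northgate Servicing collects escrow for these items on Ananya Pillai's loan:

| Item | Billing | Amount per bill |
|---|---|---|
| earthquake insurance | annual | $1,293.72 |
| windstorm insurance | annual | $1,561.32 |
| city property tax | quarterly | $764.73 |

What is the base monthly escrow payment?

$492.83

Earthquake insurance — $1,293.72 annually
Windstorm insurance — $1,561.32 annually
City property tax — $764.73 × 4 = $3,058.92 annually
Total per year = $1,293.72 + $1,561.32 + $3,058.92 = $5,913.96
Per month = $5,913.96 / 12 = $492.83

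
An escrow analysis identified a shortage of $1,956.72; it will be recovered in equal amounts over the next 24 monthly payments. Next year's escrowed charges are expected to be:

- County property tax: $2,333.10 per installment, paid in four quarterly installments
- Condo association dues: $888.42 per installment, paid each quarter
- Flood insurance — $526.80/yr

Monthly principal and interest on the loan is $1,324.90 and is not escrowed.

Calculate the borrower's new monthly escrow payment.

$1,199.27

County property tax: $2,333.10 × 4 = $9,332.40
Condo association dues: $888.42 × 4 = $3,553.68
Flood insurance: $526.80
Combined annual = $9,332.40 + $3,553.68 + $526.80 = $13,412.88
Base monthly escrow = $13,412.88 / 12 = $1,117.74
Monthly shortage recovery: $1,956.72 ÷ 24 = $81.53
Adjusted monthly = $1,117.74 + $81.53 = $1,199.27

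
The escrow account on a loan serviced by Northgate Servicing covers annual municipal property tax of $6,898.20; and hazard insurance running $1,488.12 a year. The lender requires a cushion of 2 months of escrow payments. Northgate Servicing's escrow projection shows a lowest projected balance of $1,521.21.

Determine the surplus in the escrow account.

$123.49

Municipal property tax: $6,898.20
Hazard insurance: $1,488.12
Combined annual = $6,898.20 + $1,488.12 = $8,386.32
Monthly = $8,386.32 ÷ 12 = $698.86
Required cushion = 2 × $698.86 = $1,397.72
Excess over cushion: $1,521.21 − $1,397.72 = $123.49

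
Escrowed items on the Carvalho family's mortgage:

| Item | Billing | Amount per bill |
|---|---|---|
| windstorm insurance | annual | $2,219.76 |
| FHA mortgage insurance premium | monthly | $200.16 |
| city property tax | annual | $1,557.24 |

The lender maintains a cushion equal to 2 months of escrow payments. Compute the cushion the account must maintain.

$1,029.82

Windstorm insurance — $2,219.76/yr
FHA mortgage insurance premium — $200.16 × 12 = $2,401.92/yr
City property tax — $1,557.24/yr
Combined annual = $6,178.92
Monthly escrow = $6,178.92 / 12 = $514.91
Required cushion = 2 × $514.91 = $1,029.82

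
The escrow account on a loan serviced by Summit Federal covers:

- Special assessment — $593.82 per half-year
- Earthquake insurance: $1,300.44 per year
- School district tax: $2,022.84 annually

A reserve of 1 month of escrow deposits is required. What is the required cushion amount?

Special assessment: $593.82 × 2 = $1,187.64 annually
Earthquake insurance: $1,300.44 annually
School district tax: $2,022.84 annually
Total per year = $4,510.92
Base monthly escrow = $4,510.92 ÷ 12 = $375.91
Required cushion = 1 × $375.91 = $375.91

$375.91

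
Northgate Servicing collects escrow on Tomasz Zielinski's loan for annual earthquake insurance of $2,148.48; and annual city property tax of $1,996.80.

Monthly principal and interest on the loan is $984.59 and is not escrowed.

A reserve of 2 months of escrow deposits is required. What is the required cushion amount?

$690.88

Earthquake insurance: $2,148.48 per year
City property tax: $1,996.80 per year
Total per year = $4,145.28
Monthly = $4,145.28 / 12 = $345.44
Reserve = 2 × $345.44 = $690.88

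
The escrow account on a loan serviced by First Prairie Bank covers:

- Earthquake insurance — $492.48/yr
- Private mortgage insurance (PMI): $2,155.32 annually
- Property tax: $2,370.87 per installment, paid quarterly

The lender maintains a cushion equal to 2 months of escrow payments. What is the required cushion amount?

Earthquake insurance — $492.48
Private mortgage insurance (PMI) — $2,155.32
Property tax — $2,370.87 × 4 = $9,483.48
Yearly total = $12,131.28
Monthly = $12,131.28 / 12 = $1,010.94
Required cushion = 2 × $1,010.94 = $2,021.88

$2,021.88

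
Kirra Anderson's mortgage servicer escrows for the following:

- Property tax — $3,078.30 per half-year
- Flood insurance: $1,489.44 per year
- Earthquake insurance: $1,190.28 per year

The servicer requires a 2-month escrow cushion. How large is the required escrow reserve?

Property tax: $3,078.30 × 2 = $6,156.60 annually
Flood insurance: $1,489.44 annually
Earthquake insurance: $1,190.28 annually
Total per year = $6,156.60 + $1,489.44 + $1,190.28 = $8,836.32
Monthly escrow = $8,836.32 ÷ 12 = $736.36
Reserve = 2 × $736.36 = $1,472.72

$1,472.72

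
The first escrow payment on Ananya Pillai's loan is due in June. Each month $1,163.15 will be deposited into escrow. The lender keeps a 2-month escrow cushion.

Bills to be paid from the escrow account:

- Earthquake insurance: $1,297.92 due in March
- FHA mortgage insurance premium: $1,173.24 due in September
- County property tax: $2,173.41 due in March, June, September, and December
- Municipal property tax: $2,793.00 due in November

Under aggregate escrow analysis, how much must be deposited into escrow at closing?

$4,670.72

Cushion = 2 × $1,163.15 = $2,326.30
Trial balance (start $0, +$1,163.15 each month, − disbursements):
  Jun: +$1,163.15 − $2,173.41 → -$1,010.26
  Jul: +$1,163.15 → $152.89
  Aug: +$1,163.15 → $1,316.04
  Sep: +$1,163.15 − $3,346.65 → -$867.46
  Oct: +$1,163.15 → $295.69
  Nov: +$1,163.15 − $2,793.00 → -$1,334.16
  Dec: +$1,163.15 − $2,173.41 → -$2,344.42
  Jan: +$1,163.15 → -$1,181.27
  Feb: +$1,163.15 → -$18.12
  Mar: +$1,163.15 − $3,471.33 → -$2,326.30
  Apr: +$1,163.15 → -$1,163.15
  May: +$1,163.15 → $0.00
Lowest trial balance = -$2,344.42 (Dec)
Initial deposit = cushion − low point = $2,326.30 − (-$2,344.42) = $4,670.72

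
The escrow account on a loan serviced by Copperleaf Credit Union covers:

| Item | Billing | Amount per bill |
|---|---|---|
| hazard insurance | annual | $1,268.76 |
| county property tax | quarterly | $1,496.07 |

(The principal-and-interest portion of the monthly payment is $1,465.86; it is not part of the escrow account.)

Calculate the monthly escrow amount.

$604.42

Hazard insurance — $1,268.76
County property tax — $1,496.07 × 4 = $5,984.28
Annual escrow total = $1,268.76 + $5,984.28 = $7,253.04
Monthly escrow = $7,253.04 / 12 = $604.42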